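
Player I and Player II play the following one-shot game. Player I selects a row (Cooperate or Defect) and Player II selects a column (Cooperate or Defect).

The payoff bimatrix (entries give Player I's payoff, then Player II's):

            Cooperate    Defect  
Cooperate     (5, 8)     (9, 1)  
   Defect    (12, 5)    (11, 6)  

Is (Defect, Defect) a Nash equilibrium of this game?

Yes

At (Defect, Defect), Player I earns 11; switching to Cooperate would give 9, so Player I has no profitable deviation.
Player II earns 6; switching to Cooperate would give 5, so Player II has no profitable deviation.
Neither player can gain by a unilateral deviation, so this profile is a Nash equilibrium.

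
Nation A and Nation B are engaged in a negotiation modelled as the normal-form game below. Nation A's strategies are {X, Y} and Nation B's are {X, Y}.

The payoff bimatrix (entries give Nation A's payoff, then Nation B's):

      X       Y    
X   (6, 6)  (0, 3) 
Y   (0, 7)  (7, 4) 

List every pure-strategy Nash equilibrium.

(X, X)

(X, X): Nation A gets 6 ≥ 0 from Y, and Nation B gets 6 ≥ 3 from Y — Nash equilibrium.
(X, Y): Nation A prefers Y (7 > 0); Nation B prefers X (6 > 3) — not an equilibrium.
(Y, X): Nation A prefers X (6 > 0) — not an equilibrium.
(Y, Y): Nation B prefers X (7 > 4) — not an equilibrium.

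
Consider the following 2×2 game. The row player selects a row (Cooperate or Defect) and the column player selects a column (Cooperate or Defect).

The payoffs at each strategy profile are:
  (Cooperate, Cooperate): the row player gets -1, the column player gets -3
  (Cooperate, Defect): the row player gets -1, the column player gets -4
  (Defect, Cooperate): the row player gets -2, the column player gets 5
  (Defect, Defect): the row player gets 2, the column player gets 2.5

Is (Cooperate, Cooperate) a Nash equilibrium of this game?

Yes

At (Cooperate, Cooperate), the row player earns -1; switching to Defect would give -2, so the row player has no profitable deviation.
The column player earns -3; switching to Defect would give -4, so the column player has no profitable deviation.
Neither player can gain by a unilateral deviation, so this profile is a Nash equilibrium.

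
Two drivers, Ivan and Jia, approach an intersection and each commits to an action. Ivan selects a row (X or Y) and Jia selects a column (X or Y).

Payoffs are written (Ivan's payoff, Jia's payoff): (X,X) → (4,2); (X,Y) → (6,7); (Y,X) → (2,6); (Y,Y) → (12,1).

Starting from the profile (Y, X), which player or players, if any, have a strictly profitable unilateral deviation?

Ivan

Ivan at (Y, X) earns 2; deviating to X yields 4 — a strict improvement.
Jia earns 6; deviating to Y yields 1 — not better.
Only Ivan has a strictly profitable deviation.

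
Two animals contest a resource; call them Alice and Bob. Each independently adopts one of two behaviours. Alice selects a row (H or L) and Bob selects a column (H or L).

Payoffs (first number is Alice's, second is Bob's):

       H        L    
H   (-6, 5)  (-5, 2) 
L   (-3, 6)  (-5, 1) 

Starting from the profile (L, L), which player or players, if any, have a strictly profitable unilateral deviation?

Bob

Alice at (L, L) earns -5; deviating to H yields -5 — not better.
Bob earns 1; deviating to H yields 6 — a strict improvement.
Only Bob has a strictly profitable deviation.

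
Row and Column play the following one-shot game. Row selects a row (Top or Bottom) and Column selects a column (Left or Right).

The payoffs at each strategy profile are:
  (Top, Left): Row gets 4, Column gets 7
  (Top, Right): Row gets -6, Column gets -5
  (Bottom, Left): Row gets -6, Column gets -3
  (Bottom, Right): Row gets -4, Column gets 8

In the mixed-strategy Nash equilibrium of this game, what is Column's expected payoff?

First find x, the probability Row plays Top, from Column's indifference between Left and Right: 7x − 3(1−x) = −5x + 8(1−x), giving x = 11/23.
Since Column is indifferent in equilibrium, Column's expected payoff equals the payoff from either column against (11/23, 12/23). Using Left: 7(11/23) − 3(12/23) = 41/23.

41/23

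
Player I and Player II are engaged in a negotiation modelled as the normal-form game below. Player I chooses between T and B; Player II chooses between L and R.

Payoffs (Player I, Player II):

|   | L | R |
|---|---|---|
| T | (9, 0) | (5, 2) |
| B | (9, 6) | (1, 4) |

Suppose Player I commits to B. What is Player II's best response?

L

Against B, Player II earns 6 from L and 4 from R.
So L is the best response.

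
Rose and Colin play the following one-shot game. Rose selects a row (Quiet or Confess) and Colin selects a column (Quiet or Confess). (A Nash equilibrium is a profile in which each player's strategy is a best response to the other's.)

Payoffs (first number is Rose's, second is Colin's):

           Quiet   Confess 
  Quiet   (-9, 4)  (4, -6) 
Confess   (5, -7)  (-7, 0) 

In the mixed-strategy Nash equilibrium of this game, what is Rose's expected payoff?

First find y, the probability Colin plays Quiet, from Rose's indifference between Quiet and Confess: −9y + 4(1−y) = 5y − 7(1−y), giving y = 11/25.
Since Rose is indifferent in equilibrium, Rose's expected payoff equals the payoff from either row against (11/25, 14/25). Using Quiet: −9(11/25) + 4(14/25) = -43/25.

-43/25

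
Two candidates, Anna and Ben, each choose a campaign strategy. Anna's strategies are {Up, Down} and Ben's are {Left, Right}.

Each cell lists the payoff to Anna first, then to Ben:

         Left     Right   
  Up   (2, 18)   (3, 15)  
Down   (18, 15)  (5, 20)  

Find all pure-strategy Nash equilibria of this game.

(Down, Right)

(Up, Left): Anna prefers Down (18 > 2) — not an equilibrium.
(Up, Right): Anna prefers Down (5 > 3); Ben prefers Left (18 > 15) — not an equilibrium.
(Down, Left): Ben prefers Right (20 > 15) — not an equilibrium.
(Down, Right): Anna gets 5 ≥ 3 from Up, and Ben gets 20 ≥ 15 from Left — Nash equilibrium.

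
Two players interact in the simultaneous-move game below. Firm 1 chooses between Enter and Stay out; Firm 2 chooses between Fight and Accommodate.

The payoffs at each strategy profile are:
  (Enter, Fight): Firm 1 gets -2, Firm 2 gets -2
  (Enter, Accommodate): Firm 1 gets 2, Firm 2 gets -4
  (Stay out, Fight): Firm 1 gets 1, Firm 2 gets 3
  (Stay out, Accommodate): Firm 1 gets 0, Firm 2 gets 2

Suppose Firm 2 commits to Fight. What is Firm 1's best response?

Stay out

Against Fight, Firm 1 earns -2 from Enter and 1 from Stay out.
So Stay out is the best response.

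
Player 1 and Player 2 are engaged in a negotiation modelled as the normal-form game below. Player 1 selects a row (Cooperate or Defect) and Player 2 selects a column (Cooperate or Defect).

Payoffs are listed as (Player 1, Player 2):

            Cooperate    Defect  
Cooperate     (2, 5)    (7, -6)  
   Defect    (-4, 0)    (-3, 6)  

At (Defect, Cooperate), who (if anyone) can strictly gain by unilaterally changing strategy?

Player 1 at (Defect, Cooperate) earns -4; deviating to Cooperate yields 2 — a strict improvement.
Player 2 earns 0; deviating to Defect yields 6 — a strict improvement.
Both Player 1 and Player 2 have strictly profitable deviations.

Both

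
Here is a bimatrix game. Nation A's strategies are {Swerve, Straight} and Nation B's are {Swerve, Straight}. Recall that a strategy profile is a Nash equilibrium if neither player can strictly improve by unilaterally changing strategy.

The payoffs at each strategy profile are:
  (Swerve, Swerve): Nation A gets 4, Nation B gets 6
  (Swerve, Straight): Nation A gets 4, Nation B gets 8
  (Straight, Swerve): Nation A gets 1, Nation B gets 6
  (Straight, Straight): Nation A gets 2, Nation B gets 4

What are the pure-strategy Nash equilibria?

(Swerve, Swerve): Nation B prefers Straight (8 > 6) — not an equilibrium.
(Swerve, Straight): Nation A gets 4 ≥ 2 from Straight, and Nation B gets 8 ≥ 6 from Swerve — Nash equilibrium.
(Straight, Swerve): Nation A prefers Swerve (4 > 1) — not an equilibrium.
(Straight, Straight): Nation A prefers Swerve (4 > 2); Nation B prefers Swerve (6 > 4) — not an equilibrium.

(Swerve, Straight)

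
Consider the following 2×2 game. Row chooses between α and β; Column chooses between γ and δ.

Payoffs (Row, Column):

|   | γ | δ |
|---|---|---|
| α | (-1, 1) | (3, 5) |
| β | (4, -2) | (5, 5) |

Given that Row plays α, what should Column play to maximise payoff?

δ

Against α, Column earns 1 from γ and 5 from δ.
So δ is the best response.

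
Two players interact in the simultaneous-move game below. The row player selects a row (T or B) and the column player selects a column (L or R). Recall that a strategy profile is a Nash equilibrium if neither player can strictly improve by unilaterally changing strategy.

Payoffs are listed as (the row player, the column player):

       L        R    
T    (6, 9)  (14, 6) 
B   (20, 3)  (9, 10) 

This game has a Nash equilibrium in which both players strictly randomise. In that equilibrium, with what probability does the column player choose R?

14/19

Let y be the probability that the column player plays L. In a completely mixed equilibrium, the row player must be indifferent between T and B.
The row player's expected payoff from T is 6y + 14(1−y); from B it is 20y + 9(1−y).
Setting these equal: −8y + 14 = 11y + 9, so y = 5/19.
Therefore the column player plays R with probability 1 − 5/19 = 14/19.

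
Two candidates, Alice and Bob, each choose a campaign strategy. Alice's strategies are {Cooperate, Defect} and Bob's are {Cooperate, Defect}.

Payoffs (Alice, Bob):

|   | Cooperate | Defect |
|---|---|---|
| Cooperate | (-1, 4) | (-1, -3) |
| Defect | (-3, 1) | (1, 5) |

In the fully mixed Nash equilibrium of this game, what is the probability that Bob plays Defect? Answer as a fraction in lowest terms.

Let c be the probability that Bob plays Cooperate. In a completely mixed equilibrium, Alice must be indifferent between Cooperate and Defect.
Alice's expected payoff from Cooperate is −c − (1−c); from Defect it is −3c + (1−c).
Setting these equal: -1 = −4c + 1, so c = 1/2.
Therefore Bob plays Defect with probability 1 − 1/2 = 1/2.

1/2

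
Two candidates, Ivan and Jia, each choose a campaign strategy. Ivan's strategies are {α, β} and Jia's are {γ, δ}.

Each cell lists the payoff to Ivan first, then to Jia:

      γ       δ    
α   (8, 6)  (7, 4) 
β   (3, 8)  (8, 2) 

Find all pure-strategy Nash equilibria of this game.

(α, γ): Ivan gets 8 ≥ 3 from β, and Jia gets 6 ≥ 4 from δ — Nash equilibrium.
(α, δ): Ivan prefers β (8 > 7); Jia prefers γ (6 > 4) — not an equilibrium.
(β, γ): Ivan prefers α (8 > 3) — not an equilibrium.
(β, δ): Jia prefers γ (8 > 2) — not an equilibrium.

(α, γ)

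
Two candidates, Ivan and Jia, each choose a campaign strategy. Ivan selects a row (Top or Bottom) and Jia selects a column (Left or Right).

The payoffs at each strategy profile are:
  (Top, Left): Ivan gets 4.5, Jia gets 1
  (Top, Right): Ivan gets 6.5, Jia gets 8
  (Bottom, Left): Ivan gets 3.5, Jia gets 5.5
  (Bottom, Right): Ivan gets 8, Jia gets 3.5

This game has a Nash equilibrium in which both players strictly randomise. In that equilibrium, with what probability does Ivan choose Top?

2/9

Let x be the probability that Ivan plays Top. In a completely mixed equilibrium, Jia must be indifferent between Left and Right.
Jia's expected payoff from Left is x + 5.5(1−x); from Right it is 8x + 3.5(1−x).
Setting these equal: −4.5x + 5.5 = 4.5x + 3.5, so x = 2/9.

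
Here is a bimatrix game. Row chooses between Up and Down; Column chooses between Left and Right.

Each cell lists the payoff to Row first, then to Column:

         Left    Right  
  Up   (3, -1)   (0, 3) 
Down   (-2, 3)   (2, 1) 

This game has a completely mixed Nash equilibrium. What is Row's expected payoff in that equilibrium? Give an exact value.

First find q, the probability Column plays Left, from Row's indifference between Up and Down: 3q = −2q + 2(1−q), giving q = 2/7.
Since Row is indifferent in equilibrium, Row's expected payoff equals the payoff from either row against (2/7, 5/7). Using Up: 3(2/7) = 6/7.

6/7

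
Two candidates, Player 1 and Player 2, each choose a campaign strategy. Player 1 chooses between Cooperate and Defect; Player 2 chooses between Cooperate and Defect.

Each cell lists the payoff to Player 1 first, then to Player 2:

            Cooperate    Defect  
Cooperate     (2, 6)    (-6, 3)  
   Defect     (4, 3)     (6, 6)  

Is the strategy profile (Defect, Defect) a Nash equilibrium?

Yes

At (Defect, Defect), Player 1 earns 6; switching to Cooperate would give -6, so Player 1 has no profitable deviation.
Player 2 earns 6; switching to Cooperate would give 3, so Player 2 has no profitable deviation.
Neither player can gain by a unilateral deviation, so this profile is a Nash equilibrium.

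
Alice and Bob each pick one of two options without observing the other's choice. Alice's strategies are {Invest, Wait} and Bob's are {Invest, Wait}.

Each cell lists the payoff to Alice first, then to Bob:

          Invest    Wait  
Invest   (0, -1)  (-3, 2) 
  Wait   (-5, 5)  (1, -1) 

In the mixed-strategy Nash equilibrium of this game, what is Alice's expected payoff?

First find q, the probability Bob plays Invest, from Alice's indifference between Invest and Wait: −3(1−q) = −5q + (1−q), giving q = 4/9.
Since Alice is indifferent in equilibrium, Alice's expected payoff equals the payoff from either row against (4/9, 5/9). Using Invest: −3(5/9) = -5/3.

-5/3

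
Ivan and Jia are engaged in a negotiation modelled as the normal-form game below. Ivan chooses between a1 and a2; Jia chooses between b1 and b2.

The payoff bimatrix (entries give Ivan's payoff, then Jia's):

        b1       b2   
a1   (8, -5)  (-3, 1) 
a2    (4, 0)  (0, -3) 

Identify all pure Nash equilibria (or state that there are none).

none

(a1, b1): Jia prefers b2 (1 > -5) — not an equilibrium.
(a1, b2): Ivan prefers a2 (0 > -3) — not an equilibrium.
(a2, b1): Ivan prefers a1 (8 > 4) — not an equilibrium.
(a2, b2): Jia prefers b1 (0 > -3) — not an equilibrium.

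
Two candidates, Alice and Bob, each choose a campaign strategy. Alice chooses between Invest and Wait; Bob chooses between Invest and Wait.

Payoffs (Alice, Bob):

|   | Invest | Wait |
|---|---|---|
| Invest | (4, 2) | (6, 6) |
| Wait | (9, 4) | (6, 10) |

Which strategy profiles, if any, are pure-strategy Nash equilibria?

(Invest, Invest): Alice prefers Wait (9 > 4); Bob prefers Wait (6 > 2) — not an equilibrium.
(Invest, Wait): Alice gets 6 ≥ 6 from Wait, and Bob gets 6 ≥ 2 from Invest — Nash equilibrium.
(Wait, Invest): Bob prefers Wait (10 > 4) — not an equilibrium.
(Wait, Wait): Alice gets 6 ≥ 6 from Invest, and Bob gets 10 ≥ 4 from Invest — Nash equilibrium.

(Invest, Wait) and (Wait, Wait)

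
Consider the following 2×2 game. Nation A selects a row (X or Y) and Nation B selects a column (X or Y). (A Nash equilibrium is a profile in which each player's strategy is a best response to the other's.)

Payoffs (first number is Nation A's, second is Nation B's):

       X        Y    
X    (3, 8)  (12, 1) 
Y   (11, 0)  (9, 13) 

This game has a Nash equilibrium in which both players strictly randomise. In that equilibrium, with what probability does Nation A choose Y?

Let x be the probability that Nation A plays X. In a completely mixed equilibrium, Nation B must be indifferent between X and Y.
Nation B's expected payoff from X is 8x; from Y it is x + 13(1−x).
Setting these equal: 8x = −12x + 13, so x = 13/20.
Therefore Nation A plays Y with probability 1 − 13/20 = 7/20.

7/20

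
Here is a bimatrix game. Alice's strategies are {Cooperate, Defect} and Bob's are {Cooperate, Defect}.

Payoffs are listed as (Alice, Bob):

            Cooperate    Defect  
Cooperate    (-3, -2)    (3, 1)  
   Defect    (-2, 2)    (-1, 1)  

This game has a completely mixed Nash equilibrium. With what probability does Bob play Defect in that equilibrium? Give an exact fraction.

1/5

Let q be the probability that Bob plays Cooperate. In a completely mixed equilibrium, Alice must be indifferent between Cooperate and Defect.
Alice's expected payoff from Cooperate is −3q + 3(1−q); from Defect it is −2q − (1−q).
Setting these equal: −6q + 3 = −q − 1, so q = 4/5.
Therefore Bob plays Defect with probability 1 − 4/5 = 1/5.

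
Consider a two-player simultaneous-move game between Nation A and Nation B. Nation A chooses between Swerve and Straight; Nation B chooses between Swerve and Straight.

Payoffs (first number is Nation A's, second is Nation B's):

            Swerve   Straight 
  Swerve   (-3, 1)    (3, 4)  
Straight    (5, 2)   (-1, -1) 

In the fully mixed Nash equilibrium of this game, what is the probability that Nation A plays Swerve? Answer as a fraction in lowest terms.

1/2

Let x be the probability that Nation A plays Swerve. In a completely mixed equilibrium, Nation B must be indifferent between Swerve and Straight.
Nation B's expected payoff from Swerve is x + 2(1−x); from Straight it is 4x − (1−x).
Setting these equal: −x + 2 = 5x − 1, so x = 1/2.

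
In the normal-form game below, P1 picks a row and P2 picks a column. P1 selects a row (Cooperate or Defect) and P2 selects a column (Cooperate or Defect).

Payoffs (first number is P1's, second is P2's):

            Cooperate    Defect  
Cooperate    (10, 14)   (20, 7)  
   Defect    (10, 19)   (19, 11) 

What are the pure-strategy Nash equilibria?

(Cooperate, Cooperate) and (Defect, Cooperate)

(Cooperate, Cooperate): P1 gets 10 ≥ 10 from Defect, and P2 gets 14 ≥ 7 from Defect — Nash equilibrium.
(Cooperate, Defect): P2 prefers Cooperate (14 > 7) — not an equilibrium.
(Defect, Cooperate): P1 gets 10 ≥ 10 from Cooperate, and P2 gets 19 ≥ 11 from Defect — Nash equilibrium.
(Defect, Defect): P1 prefers Cooperate (20 > 19); P2 prefers Cooperate (19 > 11) — not an equilibrium.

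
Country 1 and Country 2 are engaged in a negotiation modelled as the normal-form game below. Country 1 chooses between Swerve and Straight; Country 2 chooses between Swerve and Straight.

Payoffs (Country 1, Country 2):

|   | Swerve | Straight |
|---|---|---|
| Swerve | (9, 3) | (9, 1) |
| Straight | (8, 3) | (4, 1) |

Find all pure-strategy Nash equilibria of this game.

(Swerve, Swerve): Country 1 gets 9 ≥ 8 from Straight, and Country 2 gets 3 ≥ 1 from Straight — Nash equilibrium.
(Swerve, Straight): Country 2 prefers Swerve (3 > 1) — not an equilibrium.
(Straight, Swerve): Country 1 prefers Swerve (9 > 8) — not an equilibrium.
(Straight, Straight): Country 1 prefers Swerve (9 > 4); Country 2 prefers Swerve (3 > 1) — not an equilibrium.

(Swerve, Swerve)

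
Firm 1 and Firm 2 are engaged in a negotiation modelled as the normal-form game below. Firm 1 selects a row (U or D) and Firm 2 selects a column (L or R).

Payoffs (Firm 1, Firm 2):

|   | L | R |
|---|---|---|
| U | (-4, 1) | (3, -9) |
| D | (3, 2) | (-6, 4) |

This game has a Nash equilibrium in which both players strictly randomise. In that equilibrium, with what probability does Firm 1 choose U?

1/6

Let x be the probability that Firm 1 plays U. In a completely mixed equilibrium, Firm 2 must be indifferent between L and R.
Firm 2's expected payoff from L is x + 2(1−x); from R it is −9x + 4(1−x).
Setting these equal: −x + 2 = −13x + 4, so x = 1/6.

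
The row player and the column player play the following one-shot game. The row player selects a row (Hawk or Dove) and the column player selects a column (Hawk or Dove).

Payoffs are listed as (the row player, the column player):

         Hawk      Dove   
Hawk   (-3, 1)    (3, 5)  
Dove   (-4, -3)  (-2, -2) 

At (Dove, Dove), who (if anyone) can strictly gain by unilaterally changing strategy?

The row player at (Dove, Dove) earns -2; deviating to Hawk yields 3 — a strict improvement.
The column player earns -2; deviating to Hawk yields -3 — not better.
Only the row player has a strictly profitable deviation.

The row player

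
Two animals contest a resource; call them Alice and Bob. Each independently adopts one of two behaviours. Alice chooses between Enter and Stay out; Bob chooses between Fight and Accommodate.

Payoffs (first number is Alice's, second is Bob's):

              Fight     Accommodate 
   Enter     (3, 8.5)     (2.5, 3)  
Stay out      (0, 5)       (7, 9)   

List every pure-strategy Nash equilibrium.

(Enter, Fight) and (Stay out, Accommodate)

(Enter, Fight): Alice gets 3 ≥ 0 from Stay out, and Bob gets 8.5 ≥ 3 from Accommodate — Nash equilibrium.
(Enter, Accommodate): Alice prefers Stay out (7 > 2.5); Bob prefers Fight (8.5 > 3) — not an equilibrium.
(Stay out, Fight): Alice prefers Enter (3 > 0); Bob prefers Accommodate (9 > 5) — not an equilibrium.
(Stay out, Accommodate): Alice gets 7 ≥ 2.5 from Enter, and Bob gets 9 ≥ 5 from Fight — Nash equilibrium.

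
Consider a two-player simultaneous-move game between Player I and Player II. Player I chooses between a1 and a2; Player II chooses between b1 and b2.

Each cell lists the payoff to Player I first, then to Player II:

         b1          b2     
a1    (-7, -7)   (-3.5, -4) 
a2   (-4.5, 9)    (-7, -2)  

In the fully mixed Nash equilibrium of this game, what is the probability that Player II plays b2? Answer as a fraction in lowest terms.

Let c be the probability that Player II plays b1. In a completely mixed equilibrium, Player I must be indifferent between a1 and a2.
Player I's expected payoff from a1 is −7c − 3.5(1−c); from a2 it is −4.5c − 7(1−c).
Setting these equal: −3.5c − 3.5 = 2.5c − 7, so c = 7/12.
Therefore Player II plays b2 with probability 1 − 7/12 = 5/12.

5/12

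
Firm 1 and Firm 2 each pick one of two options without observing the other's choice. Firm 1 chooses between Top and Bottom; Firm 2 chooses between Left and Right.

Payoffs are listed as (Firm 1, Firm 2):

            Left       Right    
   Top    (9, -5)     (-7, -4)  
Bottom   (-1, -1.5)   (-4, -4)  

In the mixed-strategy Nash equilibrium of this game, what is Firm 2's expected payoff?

First find x, the probability Firm 1 plays Top, from Firm 2's indifference between Left and Right: −5x − 1.5(1−x) = −4x − 4(1−x), giving x = 5/7.
Since Firm 2 is indifferent in equilibrium, Firm 2's expected payoff equals the payoff from either column against (5/7, 2/7). Using Left: −5(5/7) − 1.5(2/7) = -4.

-4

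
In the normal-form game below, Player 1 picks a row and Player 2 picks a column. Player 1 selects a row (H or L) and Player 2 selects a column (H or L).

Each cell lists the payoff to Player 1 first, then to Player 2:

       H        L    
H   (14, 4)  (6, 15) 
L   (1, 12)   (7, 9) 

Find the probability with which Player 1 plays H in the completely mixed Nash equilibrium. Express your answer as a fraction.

Let r be the probability that Player 1 plays H. In a completely mixed equilibrium, Player 2 must be indifferent between H and L.
Player 2's expected payoff from H is 4r + 12(1−r); from L it is 15r + 9(1−r).
Setting these equal: −8r + 12 = 6r + 9, so r = 3/14.

3/14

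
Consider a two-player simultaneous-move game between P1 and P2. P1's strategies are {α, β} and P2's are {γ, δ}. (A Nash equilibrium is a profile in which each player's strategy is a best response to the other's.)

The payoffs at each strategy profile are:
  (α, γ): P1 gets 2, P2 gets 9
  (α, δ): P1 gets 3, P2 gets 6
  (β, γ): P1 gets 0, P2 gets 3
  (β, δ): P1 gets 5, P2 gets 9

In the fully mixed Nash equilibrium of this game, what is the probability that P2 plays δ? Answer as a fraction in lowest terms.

Let c be the probability that P2 plays γ. In a completely mixed equilibrium, P1 must be indifferent between α and β.
P1's expected payoff from α is 2c + 3(1−c); from β it is 5(1−c).
Setting these equal: −c + 3 = −5c + 5, so c = 1/2.
Therefore P2 plays δ with probability 1 − 1/2 = 1/2.

1/2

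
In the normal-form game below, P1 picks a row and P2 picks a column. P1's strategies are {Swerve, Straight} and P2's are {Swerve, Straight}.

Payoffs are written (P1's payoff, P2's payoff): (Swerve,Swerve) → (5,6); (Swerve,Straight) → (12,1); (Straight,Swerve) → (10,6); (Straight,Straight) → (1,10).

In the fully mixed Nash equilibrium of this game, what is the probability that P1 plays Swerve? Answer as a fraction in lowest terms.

4/9

Let p be the probability that P1 plays Swerve. In a completely mixed equilibrium, P2 must be indifferent between Swerve and Straight.
P2's expected payoff from Swerve is 6p + 6(1−p); from Straight it is p + 10(1−p).
Setting these equal: 6 = −9p + 10, so p = 4/9.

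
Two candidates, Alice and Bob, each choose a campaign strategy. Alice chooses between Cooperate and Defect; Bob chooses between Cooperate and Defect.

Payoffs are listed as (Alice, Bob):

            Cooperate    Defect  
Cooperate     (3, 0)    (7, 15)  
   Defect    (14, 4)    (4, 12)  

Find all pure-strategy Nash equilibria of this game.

(Cooperate, Defect)

(Cooperate, Cooperate): Alice prefers Defect (14 > 3); Bob prefers Defect (15 > 0) — not an equilibrium.
(Cooperate, Defect): Alice gets 7 ≥ 4 from Defect, and Bob gets 15 ≥ 0 from Cooperate — Nash equilibrium.
(Defect, Cooperate): Bob prefers Defect (12 > 4) — not an equilibrium.
(Defect, Defect): Alice prefers Cooperate (7 > 4) — not an equilibrium.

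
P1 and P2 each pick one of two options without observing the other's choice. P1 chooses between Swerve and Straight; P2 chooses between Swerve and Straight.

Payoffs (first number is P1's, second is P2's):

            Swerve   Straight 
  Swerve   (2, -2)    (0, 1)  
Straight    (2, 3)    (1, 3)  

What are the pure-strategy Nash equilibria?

(Swerve, Swerve): P2 prefers Straight (1 > -2) — not an equilibrium.
(Swerve, Straight): P1 prefers Straight (1 > 0) — not an equilibrium.
(Straight, Swerve): P1 gets 2 ≥ 2 from Swerve, and P2 gets 3 ≥ 3 from Straight — Nash equilibrium.
(Straight, Straight): P1 gets 1 ≥ 0 from Swerve, and P2 gets 3 ≥ 3 from Swerve — Nash equilibrium.

(Straight, Swerve) and (Straight, Straight)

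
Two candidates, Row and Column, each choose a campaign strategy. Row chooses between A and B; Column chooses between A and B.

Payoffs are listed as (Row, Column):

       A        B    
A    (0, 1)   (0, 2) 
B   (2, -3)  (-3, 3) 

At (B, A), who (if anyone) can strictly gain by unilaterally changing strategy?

Row at (B, A) earns 2; deviating to A yields 0 — not better.
Column earns -3; deviating to B yields 3 — a strict improvement.
Only Column has a strictly profitable deviation.

Column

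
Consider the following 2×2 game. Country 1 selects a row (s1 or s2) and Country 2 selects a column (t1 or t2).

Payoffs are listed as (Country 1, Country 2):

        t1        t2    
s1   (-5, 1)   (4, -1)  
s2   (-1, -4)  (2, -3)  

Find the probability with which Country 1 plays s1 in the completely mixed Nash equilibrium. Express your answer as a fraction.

1/3

Let r be the probability that Country 1 plays s1. In a completely mixed equilibrium, Country 2 must be indifferent between t1 and t2.
Country 2's expected payoff from t1 is r − 4(1−r); from t2 it is −r − 3(1−r).
Setting these equal: 5r − 4 = 2r − 3, so r = 1/3.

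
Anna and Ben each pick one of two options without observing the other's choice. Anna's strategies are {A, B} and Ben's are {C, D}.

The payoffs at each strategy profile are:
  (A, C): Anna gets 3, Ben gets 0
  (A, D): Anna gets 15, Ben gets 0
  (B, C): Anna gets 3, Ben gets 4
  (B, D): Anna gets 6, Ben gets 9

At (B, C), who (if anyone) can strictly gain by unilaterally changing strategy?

Anna at (B, C) earns 3; deviating to A yields 3 — not better.
Ben earns 4; deviating to D yields 9 — a strict improvement.
Only Ben has a strictly profitable deviation.

Ben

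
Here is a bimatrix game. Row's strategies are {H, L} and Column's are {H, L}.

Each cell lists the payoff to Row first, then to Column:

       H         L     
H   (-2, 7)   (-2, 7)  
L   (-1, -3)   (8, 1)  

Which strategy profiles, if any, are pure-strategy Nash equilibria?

(L, L)

(H, H): Row prefers L (-1 > -2) — not an equilibrium.
(H, L): Row prefers L (8 > -2) — not an equilibrium.
(L, H): Column prefers L (1 > -3) — not an equilibrium.
(L, L): Row gets 8 ≥ -2 from H, and Column gets 1 ≥ -3 from H — Nash equilibrium.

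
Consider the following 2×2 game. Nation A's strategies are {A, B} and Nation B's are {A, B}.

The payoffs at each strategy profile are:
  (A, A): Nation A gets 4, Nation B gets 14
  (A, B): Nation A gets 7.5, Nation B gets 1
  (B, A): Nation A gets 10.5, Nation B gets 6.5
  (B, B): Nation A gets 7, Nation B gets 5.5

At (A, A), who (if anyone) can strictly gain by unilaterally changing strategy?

Nation A at (A, A) earns 4; deviating to B yields 10.5 — a strict improvement.
Nation B earns 14; deviating to B yields 1 — not better.
Only Nation A has a strictly profitable deviation.

Nation A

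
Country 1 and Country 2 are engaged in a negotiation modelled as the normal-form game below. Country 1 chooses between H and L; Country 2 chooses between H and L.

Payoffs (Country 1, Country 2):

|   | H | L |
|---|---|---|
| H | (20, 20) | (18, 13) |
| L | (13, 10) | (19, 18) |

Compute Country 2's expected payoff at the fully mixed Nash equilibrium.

First find p, the probability Country 1 plays H, from Country 2's indifference between H and L: 20p + 10(1−p) = 13p + 18(1−p), giving p = 8/15.
Since Country 2 is indifferent in equilibrium, Country 2's expected payoff equals the payoff from either column against (8/15, 7/15). Using H: 20(8/15) + 10(7/15) = 46/3.

46/3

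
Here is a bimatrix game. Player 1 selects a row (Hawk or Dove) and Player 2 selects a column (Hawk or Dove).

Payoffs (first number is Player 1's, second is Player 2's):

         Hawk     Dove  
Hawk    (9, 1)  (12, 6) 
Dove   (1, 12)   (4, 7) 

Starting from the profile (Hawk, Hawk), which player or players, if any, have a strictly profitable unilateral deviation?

Player 2

Player 1 at (Hawk, Hawk) earns 9; deviating to Dove yields 1 — not better.
Player 2 earns 1; deviating to Dove yields 6 — a strict improvement.
Only Player 2 has a strictly profitable deviation.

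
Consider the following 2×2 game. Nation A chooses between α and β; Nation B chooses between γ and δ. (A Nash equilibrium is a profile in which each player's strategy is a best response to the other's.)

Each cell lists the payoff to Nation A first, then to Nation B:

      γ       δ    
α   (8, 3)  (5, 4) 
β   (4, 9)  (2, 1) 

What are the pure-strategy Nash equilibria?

(α, γ): Nation B prefers δ (4 > 3) — not an equilibrium.
(α, δ): Nation A gets 5 ≥ 2 from β, and Nation B gets 4 ≥ 3 from γ — Nash equilibrium.
(β, γ): Nation A prefers α (8 > 4) — not an equilibrium.
(β, δ): Nation A prefers α (5 > 2); Nation B prefers γ (9 > 1) — not an equilibrium.

(α, δ)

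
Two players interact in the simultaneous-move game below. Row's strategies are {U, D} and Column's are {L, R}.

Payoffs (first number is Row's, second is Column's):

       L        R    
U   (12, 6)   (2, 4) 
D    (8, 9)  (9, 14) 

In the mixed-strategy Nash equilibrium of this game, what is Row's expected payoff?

92/11

First find q, the probability Column plays L, from Row's indifference between U and D: 12q + 2(1−q) = 8q + 9(1−q), giving q = 7/11.
Since Row is indifferent in equilibrium, Row's expected payoff equals the payoff from either row against (7/11, 4/11). Using U: 12(7/11) + 2(4/11) = 92/11.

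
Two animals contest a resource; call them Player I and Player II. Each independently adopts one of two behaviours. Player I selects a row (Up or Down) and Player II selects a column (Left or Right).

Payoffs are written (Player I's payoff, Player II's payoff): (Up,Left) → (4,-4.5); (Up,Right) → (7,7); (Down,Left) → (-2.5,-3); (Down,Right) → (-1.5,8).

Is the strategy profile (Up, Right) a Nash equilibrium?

At (Up, Right), Player I earns 7; switching to Down would give -1.5, so Player I has no profitable deviation.
Player II earns 7; switching to Left would give -4.5, so Player II has no profitable deviation.
Neither player can gain by a unilateral deviation, so this profile is a Nash equilibrium.

Yes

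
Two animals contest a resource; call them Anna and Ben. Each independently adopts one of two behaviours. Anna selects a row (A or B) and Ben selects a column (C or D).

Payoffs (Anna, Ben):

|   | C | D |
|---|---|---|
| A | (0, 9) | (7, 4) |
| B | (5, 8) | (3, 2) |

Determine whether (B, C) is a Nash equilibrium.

At (B, C), Anna earns 5; switching to A would give 0, so Anna has no profitable deviation.
Ben earns 8; switching to D would give 2, so Ben has no profitable deviation.
Neither player can gain by a unilateral deviation, so this profile is a Nash equilibrium.

Yes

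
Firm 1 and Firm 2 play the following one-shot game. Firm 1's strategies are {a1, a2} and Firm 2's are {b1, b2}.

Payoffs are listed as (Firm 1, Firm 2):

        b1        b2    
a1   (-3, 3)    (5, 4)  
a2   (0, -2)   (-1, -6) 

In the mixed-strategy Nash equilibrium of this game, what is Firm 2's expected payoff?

2

First find p, the probability Firm 1 plays a1, from Firm 2's indifference between b1 and b2: 3p − 2(1−p) = 4p − 6(1−p), giving p = 4/5.
Since Firm 2 is indifferent in equilibrium, Firm 2's expected payoff equals the payoff from either column against (4/5, 1/5). Using b1: 3(4/5) − 2(1/5) = 2.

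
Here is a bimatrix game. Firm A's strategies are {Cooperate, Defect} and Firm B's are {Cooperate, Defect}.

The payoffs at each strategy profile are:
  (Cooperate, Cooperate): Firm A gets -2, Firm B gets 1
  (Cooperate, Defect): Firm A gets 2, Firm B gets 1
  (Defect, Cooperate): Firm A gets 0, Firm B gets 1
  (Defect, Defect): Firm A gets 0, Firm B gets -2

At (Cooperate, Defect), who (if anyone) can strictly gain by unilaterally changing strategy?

Neither

Firm A at (Cooperate, Defect) earns 2; deviating to Defect yields 0 — not better.
Firm B earns 1; deviating to Cooperate yields 1 — not better.
Neither player can strictly improve; the profile is a Nash equilibrium.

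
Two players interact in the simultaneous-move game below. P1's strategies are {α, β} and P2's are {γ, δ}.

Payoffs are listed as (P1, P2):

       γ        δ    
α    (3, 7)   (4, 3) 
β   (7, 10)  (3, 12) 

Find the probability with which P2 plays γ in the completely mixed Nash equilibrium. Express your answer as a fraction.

1/5

Let c be the probability that P2 plays γ. In a completely mixed equilibrium, P1 must be indifferent between α and β.
P1's expected payoff from α is 3c + 4(1−c); from β it is 7c + 3(1−c).
Setting these equal: −c + 4 = 4c + 3, so c = 1/5.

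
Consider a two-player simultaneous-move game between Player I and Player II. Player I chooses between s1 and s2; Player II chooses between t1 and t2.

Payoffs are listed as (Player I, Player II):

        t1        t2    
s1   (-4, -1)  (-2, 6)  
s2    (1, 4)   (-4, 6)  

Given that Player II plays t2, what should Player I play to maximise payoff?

Against t2, Player I earns -2 from s1 and -4 from s2.
So s1 is the best response.

s1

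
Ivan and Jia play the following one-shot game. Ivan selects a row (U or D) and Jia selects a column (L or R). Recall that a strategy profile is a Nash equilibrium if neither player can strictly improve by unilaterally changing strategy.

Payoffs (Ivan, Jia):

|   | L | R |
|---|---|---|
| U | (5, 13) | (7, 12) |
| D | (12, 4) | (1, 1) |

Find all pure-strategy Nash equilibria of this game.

(D, L)

(U, L): Ivan prefers D (12 > 5) — not an equilibrium.
(U, R): Jia prefers L (13 > 12) — not an equilibrium.
(D, L): Ivan gets 12 ≥ 5 from U, and Jia gets 4 ≥ 1 from R — Nash equilibrium.
(D, R): Ivan prefers U (7 > 1); Jia prefers L (4 > 1) — not an equilibrium.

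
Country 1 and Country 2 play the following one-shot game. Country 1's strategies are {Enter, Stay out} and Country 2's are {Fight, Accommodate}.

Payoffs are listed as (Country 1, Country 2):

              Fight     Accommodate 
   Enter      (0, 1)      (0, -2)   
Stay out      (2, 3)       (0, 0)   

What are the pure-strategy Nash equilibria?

(Enter, Fight): Country 1 prefers Stay out (2 > 0) — not an equilibrium.
(Enter, Accommodate): Country 2 prefers Fight (1 > -2) — not an equilibrium.
(Stay out, Fight): Country 1 gets 2 ≥ 0 from Enter, and Country 2 gets 3 ≥ 0 from Accommodate — Nash equilibrium.
(Stay out, Accommodate): Country 2 prefers Fight (3 > 0) — not an equilibrium.

(Stay out, Fight)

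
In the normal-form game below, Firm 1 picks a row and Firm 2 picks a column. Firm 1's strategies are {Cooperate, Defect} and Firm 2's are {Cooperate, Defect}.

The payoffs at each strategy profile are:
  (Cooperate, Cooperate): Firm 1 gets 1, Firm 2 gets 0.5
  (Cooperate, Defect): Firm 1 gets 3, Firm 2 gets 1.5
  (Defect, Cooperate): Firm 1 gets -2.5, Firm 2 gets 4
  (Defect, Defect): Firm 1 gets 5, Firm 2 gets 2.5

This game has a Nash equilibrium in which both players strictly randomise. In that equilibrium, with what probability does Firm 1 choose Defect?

2/5

Let r be the probability that Firm 1 plays Cooperate. In a completely mixed equilibrium, Firm 2 must be indifferent between Cooperate and Defect.
Firm 2's expected payoff from Cooperate is 0.5r + 4(1−r); from Defect it is 1.5r + 2.5(1−r).
Setting these equal: −3.5r + 4 = −r + 2.5, so r = 3/5.
Therefore Firm 1 plays Defect with probability 1 − 3/5 = 2/5.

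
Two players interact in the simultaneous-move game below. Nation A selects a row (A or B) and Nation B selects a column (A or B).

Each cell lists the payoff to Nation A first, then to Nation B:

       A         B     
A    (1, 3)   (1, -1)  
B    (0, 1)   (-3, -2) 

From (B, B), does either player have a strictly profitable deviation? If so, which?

Both

Nation A at (B, B) earns -3; deviating to A yields 1 — a strict improvement.
Nation B earns -2; deviating to A yields 1 — a strict improvement.
Both Nation A and Nation B have strictly profitable deviations.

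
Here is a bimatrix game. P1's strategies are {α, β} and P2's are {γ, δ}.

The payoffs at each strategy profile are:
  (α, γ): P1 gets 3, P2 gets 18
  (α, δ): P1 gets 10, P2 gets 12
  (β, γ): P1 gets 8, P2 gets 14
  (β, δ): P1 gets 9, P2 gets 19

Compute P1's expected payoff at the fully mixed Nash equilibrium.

First find q, the probability P2 plays γ, from P1's indifference between α and β: 3q + 10(1−q) = 8q + 9(1−q), giving q = 1/6.
Since P1 is indifferent in equilibrium, P1's expected payoff equals the payoff from either row against (1/6, 5/6). Using α: 3(1/6) + 10(5/6) = 53/6.

53/6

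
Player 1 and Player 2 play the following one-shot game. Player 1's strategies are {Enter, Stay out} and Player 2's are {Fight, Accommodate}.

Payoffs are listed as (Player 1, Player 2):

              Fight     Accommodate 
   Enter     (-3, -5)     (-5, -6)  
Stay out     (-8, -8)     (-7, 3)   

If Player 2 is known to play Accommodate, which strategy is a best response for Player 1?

Enter

Against Accommodate, Player 1 earns -5 from Enter and -7 from Stay out.
So Enter is the best response.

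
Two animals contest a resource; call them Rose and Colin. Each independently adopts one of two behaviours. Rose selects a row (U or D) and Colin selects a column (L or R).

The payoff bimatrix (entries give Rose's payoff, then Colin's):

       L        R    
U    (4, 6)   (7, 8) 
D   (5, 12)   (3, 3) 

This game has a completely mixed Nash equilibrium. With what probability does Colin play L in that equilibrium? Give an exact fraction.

Let y be the probability that Colin plays L. In a completely mixed equilibrium, Rose must be indifferent between U and D.
Rose's expected payoff from U is 4y + 7(1−y); from D it is 5y + 3(1−y).
Setting these equal: −3y + 7 = 2y + 3, so y = 4/5.

4/5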